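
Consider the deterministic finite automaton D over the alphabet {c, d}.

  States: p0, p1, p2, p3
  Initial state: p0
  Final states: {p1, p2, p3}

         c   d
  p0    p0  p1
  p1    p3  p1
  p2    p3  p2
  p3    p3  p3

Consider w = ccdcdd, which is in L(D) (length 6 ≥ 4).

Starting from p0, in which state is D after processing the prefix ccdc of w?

p3

Run of D on the first 4 characters of w = c c d c:
  step 0: p0  (start)
  step 1: p0  (read c: p0→p0)
  step 2: p0  (read c: p0→p0)
  step 3: p1  (read d: p0→p1)
  step 4: p3  (read c: p1→p3)

After reading 4 characters, D is in state p3.
(This kind of state-tracing is the core of the pumping-lemma construction: with 4 states, pigeonhole forces a repeat within the first 4 steps.)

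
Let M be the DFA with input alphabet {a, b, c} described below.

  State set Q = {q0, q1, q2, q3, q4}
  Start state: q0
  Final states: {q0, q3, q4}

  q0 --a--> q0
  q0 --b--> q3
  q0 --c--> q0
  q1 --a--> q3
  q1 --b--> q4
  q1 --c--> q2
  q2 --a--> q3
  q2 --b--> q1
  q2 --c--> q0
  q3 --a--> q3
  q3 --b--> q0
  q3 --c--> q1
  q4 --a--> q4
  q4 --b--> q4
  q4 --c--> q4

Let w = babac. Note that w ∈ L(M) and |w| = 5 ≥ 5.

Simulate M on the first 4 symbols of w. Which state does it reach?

q0

State sequence: q0 -b-> q3 -a-> q3 -b-> q0 -a-> q0

After reading 4 characters, M is in state q0.
(This kind of state-tracing is the core of the pumping-lemma construction: with 5 states, pigeonhole forces a repeat within the first 5 steps.)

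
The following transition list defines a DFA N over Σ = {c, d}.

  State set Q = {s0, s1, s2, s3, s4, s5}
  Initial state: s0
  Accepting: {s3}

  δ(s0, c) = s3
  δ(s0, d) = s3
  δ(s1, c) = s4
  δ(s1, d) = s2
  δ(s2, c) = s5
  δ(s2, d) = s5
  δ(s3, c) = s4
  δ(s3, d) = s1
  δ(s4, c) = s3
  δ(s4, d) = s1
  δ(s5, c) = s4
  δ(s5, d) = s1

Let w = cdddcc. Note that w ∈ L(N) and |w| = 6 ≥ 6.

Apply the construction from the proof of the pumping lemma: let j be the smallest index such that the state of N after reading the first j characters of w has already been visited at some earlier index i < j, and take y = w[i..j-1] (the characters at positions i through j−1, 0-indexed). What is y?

State sequence: s0 -c-> s3 -d-> s1 -d-> s2 -d-> s5 -c-> s4 -c-> s3
First repeat at step 6: s3 was already visited.

So i = 1, j = 6, giving x = w[0:1] = c, y = w[1:6] = dddcc, z = w[6:6] = ε.
Check: |xy| = 6 ≤ 6 and |y| = 5 ≥ 1. Reading y takes N from s3 back to s3, so every xyⁱz is accepted.

dddcc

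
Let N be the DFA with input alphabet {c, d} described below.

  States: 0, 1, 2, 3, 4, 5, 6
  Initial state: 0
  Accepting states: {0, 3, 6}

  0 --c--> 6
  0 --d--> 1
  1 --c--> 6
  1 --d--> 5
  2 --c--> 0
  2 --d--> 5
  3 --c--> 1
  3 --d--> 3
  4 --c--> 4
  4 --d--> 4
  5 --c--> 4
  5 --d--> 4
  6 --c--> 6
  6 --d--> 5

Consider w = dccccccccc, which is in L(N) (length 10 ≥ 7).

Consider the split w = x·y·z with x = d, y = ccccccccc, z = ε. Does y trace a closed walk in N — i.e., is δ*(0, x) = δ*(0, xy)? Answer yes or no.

no

Run of N on the first 10 characters of w = d c c c c c c c c c:
  step 0: 0  (start)
  step 1: 1  (read d: 0→1)
  step 2: 6  (read c: 1→6)
  step 3: 6  (read c: 6→6)
  step 4: 6  (read c: 6→6)
  step 5: 6  (read c: 6→6)
  step 6: 6  (read c: 6→6)
  step 7: 6  (read c: 6→6)
  step 8: 6  (read c: 6→6)
  step 9: 6  (read c: 6→6)
  step 10: 6  (read c: 6→6)

After x (step 1): 1. After xy (step 10): 6.
They differ (1 ≠ 6), so y is not a cycle from the state after x; this split is not the one the pumping-lemma construction produces, and pumping y need not keep the string in L(N).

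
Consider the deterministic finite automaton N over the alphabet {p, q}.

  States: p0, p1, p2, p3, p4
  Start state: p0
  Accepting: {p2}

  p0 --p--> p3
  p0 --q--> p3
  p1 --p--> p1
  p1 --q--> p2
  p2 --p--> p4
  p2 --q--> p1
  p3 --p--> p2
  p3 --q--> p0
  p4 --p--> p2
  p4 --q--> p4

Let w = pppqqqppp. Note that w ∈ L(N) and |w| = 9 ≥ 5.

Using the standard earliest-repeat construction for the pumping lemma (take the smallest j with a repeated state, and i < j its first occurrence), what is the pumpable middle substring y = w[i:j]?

q

State sequence: p0 -p-> p3 -p-> p2 -p-> p4 -q-> p4 -q-> p4 -q-> p4 -p-> p2 -p-> p4 -p-> p2
First repeat at step 4: p4 was already visited.

So i = 3, j = 4, giving x = w[0:3] = ppp, y = w[3:4] = q, z = w[4:9] = qqppp.
Check: |xy| = 4 ≤ 5 and |y| = 1 ≥ 1. Reading y takes N from p4 back to p4, so every xyⁱz is accepted.
With |Q| = 5, pigeonhole forces a state repeat no later than step 5; the substring read between the first and second visits to that state can be pumped.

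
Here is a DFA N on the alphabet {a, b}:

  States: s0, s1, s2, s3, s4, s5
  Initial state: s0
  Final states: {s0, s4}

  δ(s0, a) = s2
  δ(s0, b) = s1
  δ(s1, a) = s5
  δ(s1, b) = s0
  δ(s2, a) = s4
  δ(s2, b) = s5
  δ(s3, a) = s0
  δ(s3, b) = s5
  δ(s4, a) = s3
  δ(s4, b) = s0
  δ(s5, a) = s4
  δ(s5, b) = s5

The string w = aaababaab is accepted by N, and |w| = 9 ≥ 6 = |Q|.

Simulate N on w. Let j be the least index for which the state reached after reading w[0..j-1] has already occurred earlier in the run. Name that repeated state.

s4

Run of N on w = a a a b a b a a b:
  step 0: s0  (start)
  step 1: s2  (read a: s0→s2)
  step 2: s4  (read a: s2→s4)
  step 3: s3  (read a: s4→s3)
  step 4: s5  (read b: s3→s5)
  step 5: s4  (read a: s5→s4)   ← first repeat (s4 seen earlier)
  step 6: s0  (read b: s4→s0)
  step 7: s2  (read a: s0→s2)
  step 8: s4  (read a: s2→s4)
  step 9: s0  (read b: s4→s0)

The earliest repeat is at step j = 5: N is in s4, which it already visited at step i = 2.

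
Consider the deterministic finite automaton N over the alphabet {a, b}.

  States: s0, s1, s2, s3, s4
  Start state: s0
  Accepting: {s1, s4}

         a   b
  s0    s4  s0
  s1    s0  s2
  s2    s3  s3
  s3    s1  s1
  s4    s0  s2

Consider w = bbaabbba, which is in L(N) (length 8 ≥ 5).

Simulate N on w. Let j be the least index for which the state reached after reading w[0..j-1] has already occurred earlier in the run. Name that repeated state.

Run of N on w = b b a a b b b a:
  step 0: s0  (start)
  step 1: s0  (read b: s0→s0)   ← first repeat (s0 seen earlier)
  step 2: s0  (read b: s0→s0)
  step 3: s4  (read a: s0→s4)
  step 4: s0  (read a: s4→s0)
  step 5: s0  (read b: s0→s0)
  step 6: s0  (read b: s0→s0)
  step 7: s0  (read b: s0→s0)
  step 8: s4  (read a: s0→s4)

The earliest repeat is at step j = 1: N is in s0, which it already visited at step i = 0.
With |Q| = 5, pigeonhole forces a state repeat no later than step 5; the substring read between the first and second visits to that state can be pumped.

s0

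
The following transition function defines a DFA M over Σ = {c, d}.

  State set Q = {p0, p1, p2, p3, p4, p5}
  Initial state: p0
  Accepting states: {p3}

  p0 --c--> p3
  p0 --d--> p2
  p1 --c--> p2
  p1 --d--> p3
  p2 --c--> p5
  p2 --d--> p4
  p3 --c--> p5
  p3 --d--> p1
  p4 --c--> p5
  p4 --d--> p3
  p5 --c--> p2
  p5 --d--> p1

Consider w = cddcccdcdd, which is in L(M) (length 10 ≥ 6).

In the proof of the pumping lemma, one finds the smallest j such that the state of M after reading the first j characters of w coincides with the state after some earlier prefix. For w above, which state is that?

p3

Run of M on w = c d d c c c d c d d:
  step 0: p0  (start)
  step 1: p3  (read c: p0→p3)
  step 2: p1  (read d: p3→p1)
  step 3: p3  (read d: p1→p3)   ← first repeat (p3 seen earlier)
  step 4: p5  (read c: p3→p5)
  step 5: p2  (read c: p5→p2)
  step 6: p5  (read c: p2→p5)
  step 7: p1  (read d: p5→p1)
  step 8: p2  (read c: p1→p2)
  step 9: p4  (read d: p2→p4)
  step 10: p3  (read d: p4→p3)

The earliest repeat is at step j = 3: M is in p3, which it already visited at step i = 1.
Pumping length from the standard proof: p = 6 (the number of states). The repeated state found above gives |xy| = j ≤ 6 and |y| = j − i ≥ 1.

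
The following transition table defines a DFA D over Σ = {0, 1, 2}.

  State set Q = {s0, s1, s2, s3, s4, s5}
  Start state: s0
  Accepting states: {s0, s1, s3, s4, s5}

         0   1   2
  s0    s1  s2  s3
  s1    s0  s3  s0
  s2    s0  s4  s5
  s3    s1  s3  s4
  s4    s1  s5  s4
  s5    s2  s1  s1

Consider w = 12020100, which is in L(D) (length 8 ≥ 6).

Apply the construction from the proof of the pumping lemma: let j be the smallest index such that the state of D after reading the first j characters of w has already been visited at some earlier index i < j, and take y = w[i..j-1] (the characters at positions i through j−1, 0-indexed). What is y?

State sequence: s0 -1-> s2 -2-> s5 -0-> s2 -2-> s5 -0-> s2 -1-> s4 -0-> s1 -0-> s0
First repeat at step 3: s2 was already visited.

So i = 1, j = 3, giving x = w[0:1] = 1, y = w[1:3] = 20, z = w[3:8] = 20100.
Check: |xy| = 3 ≤ 6 and |y| = 2 ≥ 1. Reading y takes D from s2 back to s2, so every xyⁱz is accepted.

20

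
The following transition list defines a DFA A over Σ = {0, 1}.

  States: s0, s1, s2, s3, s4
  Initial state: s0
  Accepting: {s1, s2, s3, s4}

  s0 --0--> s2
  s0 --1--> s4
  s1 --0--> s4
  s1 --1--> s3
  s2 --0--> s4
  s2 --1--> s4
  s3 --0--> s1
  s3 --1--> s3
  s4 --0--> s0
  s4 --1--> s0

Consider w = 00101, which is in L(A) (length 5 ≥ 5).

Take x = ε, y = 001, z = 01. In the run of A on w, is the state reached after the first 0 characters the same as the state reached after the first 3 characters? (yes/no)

Run of A on the first 3 characters of w = 0 0 1:
  step 0: s0  (start)
  step 1: s2  (read 0: s0→s2)
  step 2: s4  (read 0: s2→s4)
  step 3: s0  (read 1: s4→s0)

After x (step 0): s0. After xy (step 3): s0.
They match, so y = 001 drives A around a cycle from s0 back to itself; pumping y any number of times keeps A in s0 before reading z, and xyⁱz ∈ L(A) for every i ≥ 0.

yes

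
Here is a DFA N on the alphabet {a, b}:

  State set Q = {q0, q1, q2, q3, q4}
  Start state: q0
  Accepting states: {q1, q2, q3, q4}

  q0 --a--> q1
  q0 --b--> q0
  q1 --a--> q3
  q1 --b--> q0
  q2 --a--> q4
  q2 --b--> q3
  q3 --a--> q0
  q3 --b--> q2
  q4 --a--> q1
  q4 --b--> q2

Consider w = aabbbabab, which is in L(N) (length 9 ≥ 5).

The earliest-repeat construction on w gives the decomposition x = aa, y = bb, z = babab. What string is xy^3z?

aabbbbbbbabab

xy^3z = aa·bb·bb·bb·babab = aabbbbbbbabab.
Reading y = bb takes N from q3 back to q3, so after x·y·y·y the machine is still in q3, and z then leads to the accepting state q2. Hence aabbbbbbbabab ∈ L(N).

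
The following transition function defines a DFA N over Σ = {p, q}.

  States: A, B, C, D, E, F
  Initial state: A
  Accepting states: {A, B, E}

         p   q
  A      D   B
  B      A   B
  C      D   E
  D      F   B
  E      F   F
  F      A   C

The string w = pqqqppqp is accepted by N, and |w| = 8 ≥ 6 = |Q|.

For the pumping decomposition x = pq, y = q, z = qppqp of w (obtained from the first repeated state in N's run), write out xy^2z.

pqqqqppqp

xy^2z = pq·q·q·qppqp = pqqqqppqp.
Reading y = q takes N from B back to B, so after x·y·y the machine is still in B, and z then leads to the accepting state A. Hence pqqqqppqp ∈ L(N).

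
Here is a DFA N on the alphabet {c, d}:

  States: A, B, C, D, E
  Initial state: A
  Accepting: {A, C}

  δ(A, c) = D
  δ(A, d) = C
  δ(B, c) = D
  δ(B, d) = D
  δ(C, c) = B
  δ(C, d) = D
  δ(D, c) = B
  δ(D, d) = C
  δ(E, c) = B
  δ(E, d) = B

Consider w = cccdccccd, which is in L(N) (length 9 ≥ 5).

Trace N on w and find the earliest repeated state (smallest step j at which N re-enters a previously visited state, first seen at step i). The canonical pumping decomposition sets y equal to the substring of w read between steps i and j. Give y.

Run of N on w = c c c d c c c c d:
  step 0: A  (start)
  step 1: D  (read c: A→D)
  step 2: B  (read c: D→B)
  step 3: D  (read c: B→D)   ← first repeat (D seen earlier)
  step 4: C  (read d: D→C)
  step 5: B  (read c: C→B)
  step 6: D  (read c: B→D)
  step 7: B  (read c: D→B)
  step 8: D  (read c: B→D)
  step 9: C  (read d: D→C)

So i = 1, j = 3, giving x = w[0:1] = c, y = w[1:3] = cc, z = w[3:9] = dccccd.
Check: |xy| = 3 ≤ 5 and |y| = 2 ≥ 1. Reading y takes N from D back to D, so every xyⁱz is accepted.
The DFA has 5 states, so the proof of the pumping lemma guarantees a repeated state among the first 5+1 visited; the segment between the two visits is the pumpable y.

cc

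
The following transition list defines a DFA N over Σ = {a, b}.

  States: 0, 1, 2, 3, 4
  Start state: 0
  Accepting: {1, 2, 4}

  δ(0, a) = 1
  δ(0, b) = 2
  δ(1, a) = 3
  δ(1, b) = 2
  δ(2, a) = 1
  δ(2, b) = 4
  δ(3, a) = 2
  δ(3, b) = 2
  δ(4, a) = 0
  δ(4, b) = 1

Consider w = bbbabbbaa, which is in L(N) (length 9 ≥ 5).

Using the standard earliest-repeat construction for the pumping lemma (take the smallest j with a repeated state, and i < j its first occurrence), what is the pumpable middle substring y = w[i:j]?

bbab

Run of N on w = b b b a b b b a a:
  step 0: 0  (start)
  step 1: 2  (read b: 0→2)
  step 2: 4  (read b: 2→4)
  step 3: 1  (read b: 4→1)
  step 4: 3  (read a: 1→3)
  step 5: 2  (read b: 3→2)   ← first repeat (2 seen earlier)
  step 6: 4  (read b: 2→4)
  step 7: 1  (read b: 4→1)
  step 8: 3  (read a: 1→3)
  step 9: 2  (read a: 3→2)

So i = 1, j = 5, giving x = w[0:1] = b, y = w[1:5] = bbab, z = w[5:9] = bbaa.
Check: |xy| = 5 ≤ 5 and |y| = 4 ≥ 1. Reading y takes N from 2 back to 2, so every xyⁱz is accepted.
With |Q| = 5, pigeonhole forces a state repeat no later than step 5; the substring read between the first and second visits to that state can be pumped.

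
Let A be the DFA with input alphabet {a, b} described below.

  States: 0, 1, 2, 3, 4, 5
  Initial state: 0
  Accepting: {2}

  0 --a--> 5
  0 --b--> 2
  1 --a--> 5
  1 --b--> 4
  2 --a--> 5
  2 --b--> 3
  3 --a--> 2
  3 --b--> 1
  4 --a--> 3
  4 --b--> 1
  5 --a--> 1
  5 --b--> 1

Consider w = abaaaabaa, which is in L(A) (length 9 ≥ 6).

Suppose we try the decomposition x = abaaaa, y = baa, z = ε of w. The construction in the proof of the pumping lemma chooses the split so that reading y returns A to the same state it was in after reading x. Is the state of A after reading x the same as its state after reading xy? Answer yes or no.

no

State sequence: 0 -a-> 5 -b-> 1 -a-> 5 -a-> 1 -a-> 5 -a-> 1 -b-> 4 -a-> 3 -a-> 2

After x (step 6): 1. After xy (step 9): 2.
They differ (1 ≠ 2), so y is not a cycle from the state after x; this split is not the one the pumping-lemma construction produces, and pumping y need not keep the string in L(A).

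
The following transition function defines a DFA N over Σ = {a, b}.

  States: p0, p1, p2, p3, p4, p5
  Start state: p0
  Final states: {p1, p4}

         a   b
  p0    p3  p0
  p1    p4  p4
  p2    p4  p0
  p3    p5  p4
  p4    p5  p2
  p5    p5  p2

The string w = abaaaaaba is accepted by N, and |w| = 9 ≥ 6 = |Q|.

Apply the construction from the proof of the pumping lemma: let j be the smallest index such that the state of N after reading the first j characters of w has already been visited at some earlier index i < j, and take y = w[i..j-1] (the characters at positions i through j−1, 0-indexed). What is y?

a

Run of N on w = a b a a a a a b a:
  step 0: p0  (start)
  step 1: p3  (read a: p0→p3)
  step 2: p4  (read b: p3→p4)
  step 3: p5  (read a: p4→p5)
  step 4: p5  (read a: p5→p5)   ← first repeat (p5 seen earlier)
  step 5: p5  (read a: p5→p5)
  step 6: p5  (read a: p5→p5)
  step 7: p5  (read a: p5→p5)
  step 8: p2  (read b: p5→p2)
  step 9: p4  (read a: p2→p4)

So i = 3, j = 4, giving x = w[0:3] = aba, y = w[3:4] = a, z = w[4:9] = aaaba.
Check: |xy| = 4 ≤ 6 and |y| = 1 ≥ 1. Reading y takes N from p5 back to p5, so every xyⁱz is accepted.
With |Q| = 6, pigeonhole forces a state repeat no later than step 6; the substring read between the first and second visits to that state can be pumped.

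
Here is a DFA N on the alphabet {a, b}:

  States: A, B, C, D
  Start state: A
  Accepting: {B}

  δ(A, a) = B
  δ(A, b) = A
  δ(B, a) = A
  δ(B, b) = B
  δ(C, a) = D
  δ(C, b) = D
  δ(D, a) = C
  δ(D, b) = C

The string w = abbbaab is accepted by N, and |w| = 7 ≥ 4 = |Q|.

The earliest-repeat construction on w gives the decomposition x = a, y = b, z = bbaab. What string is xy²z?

abbbbaab

xy^2z = a·b·b·bbaab = abbbbaab.
Reading y = b takes N from B back to B, so after x·y·y the machine is still in B, and z then leads to the accepting state B. Hence abbbbaab ∈ L(N).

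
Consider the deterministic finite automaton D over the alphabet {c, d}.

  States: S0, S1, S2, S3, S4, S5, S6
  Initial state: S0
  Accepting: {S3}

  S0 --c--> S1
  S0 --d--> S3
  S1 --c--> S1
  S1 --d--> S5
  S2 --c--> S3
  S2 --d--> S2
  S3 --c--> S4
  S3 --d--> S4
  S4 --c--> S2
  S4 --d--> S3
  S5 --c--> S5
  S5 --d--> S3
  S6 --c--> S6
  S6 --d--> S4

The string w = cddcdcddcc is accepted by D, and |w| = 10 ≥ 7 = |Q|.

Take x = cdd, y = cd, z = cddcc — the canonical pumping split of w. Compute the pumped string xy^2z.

cddcdcdcddcc

xy^2z = cdd·cd·cd·cddcc = cddcdcdcddcc.
Reading y = cd takes D from S3 back to S3, so after x·y·y the machine is still in S3, and z then leads to the accepting state S3. Hence cddcdcdcddcc ∈ L(D).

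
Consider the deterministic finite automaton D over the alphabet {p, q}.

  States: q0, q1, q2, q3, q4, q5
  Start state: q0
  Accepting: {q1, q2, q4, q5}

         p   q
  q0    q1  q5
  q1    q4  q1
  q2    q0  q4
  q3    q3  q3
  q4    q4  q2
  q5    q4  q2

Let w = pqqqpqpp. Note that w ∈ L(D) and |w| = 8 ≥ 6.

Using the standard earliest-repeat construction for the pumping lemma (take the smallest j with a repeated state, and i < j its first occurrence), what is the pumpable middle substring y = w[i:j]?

Run of D on w = p q q q p q p p:
  step 0: q0  (start)
  step 1: q1  (read p: q0→q1)
  step 2: q1  (read q: q1→q1)   ← first repeat (q1 seen earlier)
  step 3: q1  (read q: q1→q1)
  step 4: q1  (read q: q1→q1)
  step 5: q4  (read p: q1→q4)
  step 6: q2  (read q: q4→q2)
  step 7: q0  (read p: q2→q0)
  step 8: q1  (read p: q0→q1)

So i = 1, j = 2, giving x = w[0:1] = p, y = w[1:2] = q, z = w[2:8] = qqpqpp.
Check: |xy| = 2 ≤ 6 and |y| = 1 ≥ 1. Reading y takes D from q1 back to q1, so every xyⁱz is accepted.
Pumping length from the standard proof: p = 6 (the number of states). The repeated state found above gives |xy| = j ≤ 6 and |y| = j − i ≥ 1.

q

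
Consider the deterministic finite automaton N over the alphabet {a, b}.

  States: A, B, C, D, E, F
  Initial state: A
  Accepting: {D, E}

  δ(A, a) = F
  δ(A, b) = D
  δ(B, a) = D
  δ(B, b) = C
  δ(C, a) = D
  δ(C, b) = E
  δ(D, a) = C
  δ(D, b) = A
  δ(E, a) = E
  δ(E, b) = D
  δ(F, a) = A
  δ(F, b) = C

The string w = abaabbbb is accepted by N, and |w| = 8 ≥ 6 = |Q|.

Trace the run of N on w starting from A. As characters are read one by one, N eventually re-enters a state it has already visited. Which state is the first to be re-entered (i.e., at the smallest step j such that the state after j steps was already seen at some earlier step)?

C

Run of N on w = a b a a b b b b:
  step 0: A  (start)
  step 1: F  (read a: A→F)
  step 2: C  (read b: F→C)
  step 3: D  (read a: C→D)
  step 4: C  (read a: D→C)   ← first repeat (C seen earlier)
  step 5: E  (read b: C→E)
  step 6: D  (read b: E→D)
  step 7: A  (read b: D→A)
  step 8: D  (read b: A→D)

The earliest repeat is at step j = 4: N is in C, which it already visited at step i = 2.
The DFA has 6 states, so the proof of the pumping lemma guarantees a repeated state among the first 6+1 visited; the segment between the two visits is the pumpable y.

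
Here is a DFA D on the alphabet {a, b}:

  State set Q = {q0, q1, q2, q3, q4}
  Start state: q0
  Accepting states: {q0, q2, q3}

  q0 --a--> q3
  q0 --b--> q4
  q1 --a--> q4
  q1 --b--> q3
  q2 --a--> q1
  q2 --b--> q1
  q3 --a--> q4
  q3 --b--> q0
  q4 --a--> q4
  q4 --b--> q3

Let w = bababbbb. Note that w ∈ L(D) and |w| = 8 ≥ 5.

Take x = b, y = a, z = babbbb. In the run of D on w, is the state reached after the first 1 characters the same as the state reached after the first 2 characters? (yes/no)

Run of D on the first 2 characters of w = b a:
  step 0: q0  (start)
  step 1: q4  (read b: q0→q4)
  step 2: q4  (read a: q4→q4)

After x (step 1): q4. After xy (step 2): q4.
They match, so y = a drives D around a cycle from q4 back to itself; pumping y any number of times keeps D in q4 before reading z, and xyⁱz ∈ L(D) for every i ≥ 0.

yes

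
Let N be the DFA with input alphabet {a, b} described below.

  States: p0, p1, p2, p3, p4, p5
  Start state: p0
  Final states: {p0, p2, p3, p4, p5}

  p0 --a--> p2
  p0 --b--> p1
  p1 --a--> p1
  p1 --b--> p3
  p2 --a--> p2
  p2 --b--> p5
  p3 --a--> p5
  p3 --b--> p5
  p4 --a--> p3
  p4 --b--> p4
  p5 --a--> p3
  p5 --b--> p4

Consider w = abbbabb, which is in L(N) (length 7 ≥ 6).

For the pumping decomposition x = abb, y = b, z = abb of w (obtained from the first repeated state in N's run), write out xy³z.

xy^3z = abb·b·b·b·abb = abbbbbabb.
Reading y = b takes N from p4 back to p4, so after x·y·y·y the machine is still in p4, and z then leads to the accepting state p4. Hence abbbbbabb ∈ L(N).

abbbbbabb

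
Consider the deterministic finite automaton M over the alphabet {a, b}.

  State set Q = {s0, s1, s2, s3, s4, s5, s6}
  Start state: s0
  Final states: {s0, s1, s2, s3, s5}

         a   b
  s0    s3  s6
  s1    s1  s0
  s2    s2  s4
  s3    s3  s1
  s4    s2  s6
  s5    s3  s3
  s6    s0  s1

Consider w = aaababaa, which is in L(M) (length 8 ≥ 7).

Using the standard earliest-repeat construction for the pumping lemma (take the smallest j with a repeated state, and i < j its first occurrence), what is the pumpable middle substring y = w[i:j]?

Run of M on w = a a a b a b a a:
  step 0: s0  (start)
  step 1: s3  (read a: s0→s3)
  step 2: s3  (read a: s3→s3)   ← first repeat (s3 seen earlier)
  step 3: s3  (read a: s3→s3)
  step 4: s1  (read b: s3→s1)
  step 5: s1  (read a: s1→s1)
  step 6: s0  (read b: s1→s0)
  step 7: s3  (read a: s0→s3)
  step 8: s3  (read a: s3→s3)

So i = 1, j = 2, giving x = w[0:1] = a, y = w[1:2] = a, z = w[2:8] = ababaa.
Check: |xy| = 2 ≤ 7 and |y| = 1 ≥ 1. Reading y takes M from s3 back to s3, so every xyⁱz is accepted.

a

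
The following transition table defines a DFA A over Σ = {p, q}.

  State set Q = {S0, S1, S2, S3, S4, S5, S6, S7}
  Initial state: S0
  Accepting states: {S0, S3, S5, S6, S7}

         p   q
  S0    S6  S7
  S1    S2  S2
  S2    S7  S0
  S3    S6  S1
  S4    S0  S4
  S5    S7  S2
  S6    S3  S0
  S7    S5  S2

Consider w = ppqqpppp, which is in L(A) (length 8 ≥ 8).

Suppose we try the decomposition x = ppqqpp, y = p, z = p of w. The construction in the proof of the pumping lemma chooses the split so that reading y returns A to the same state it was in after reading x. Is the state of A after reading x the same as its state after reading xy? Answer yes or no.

no

Run of A on the first 7 characters of w = p p q q p p p:
  step 0: S0  (start)
  step 1: S6  (read p: S0→S6)
  step 2: S3  (read p: S6→S3)
  step 3: S1  (read q: S3→S1)
  step 4: S2  (read q: S1→S2)
  step 5: S7  (read p: S2→S7)
  step 6: S5  (read p: S7→S5)
  step 7: S7  (read p: S5→S7)

After x (step 6): S5. After xy (step 7): S7.
They differ (S5 ≠ S7), so y is not a cycle from the state after x; this split is not the one the pumping-lemma construction produces, and pumping y need not keep the string in L(A).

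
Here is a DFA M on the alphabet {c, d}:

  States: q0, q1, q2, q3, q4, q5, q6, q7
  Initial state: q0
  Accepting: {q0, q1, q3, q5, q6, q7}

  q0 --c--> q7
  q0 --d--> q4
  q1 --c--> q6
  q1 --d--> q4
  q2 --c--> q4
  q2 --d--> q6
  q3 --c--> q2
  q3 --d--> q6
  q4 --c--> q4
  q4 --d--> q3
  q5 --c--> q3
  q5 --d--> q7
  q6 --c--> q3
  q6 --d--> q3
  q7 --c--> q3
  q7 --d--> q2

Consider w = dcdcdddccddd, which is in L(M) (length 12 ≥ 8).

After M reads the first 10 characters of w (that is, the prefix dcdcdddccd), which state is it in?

q6

Run of M on the first 10 characters of w = d c d c d d d c c d:
  step 0: q0  (start)
  step 1: q4  (read d: q0→q4)
  step 2: q4  (read c: q4→q4)
  step 3: q3  (read d: q4→q3)
  step 4: q2  (read c: q3→q2)
  step 5: q6  (read d: q2→q6)
  step 6: q3  (read d: q6→q3)
  step 7: q6  (read d: q3→q6)
  step 8: q3  (read c: q6→q3)
  step 9: q2  (read c: q3→q2)
  step 10: q6  (read d: q2→q6)

After reading 10 characters, M is in state q6.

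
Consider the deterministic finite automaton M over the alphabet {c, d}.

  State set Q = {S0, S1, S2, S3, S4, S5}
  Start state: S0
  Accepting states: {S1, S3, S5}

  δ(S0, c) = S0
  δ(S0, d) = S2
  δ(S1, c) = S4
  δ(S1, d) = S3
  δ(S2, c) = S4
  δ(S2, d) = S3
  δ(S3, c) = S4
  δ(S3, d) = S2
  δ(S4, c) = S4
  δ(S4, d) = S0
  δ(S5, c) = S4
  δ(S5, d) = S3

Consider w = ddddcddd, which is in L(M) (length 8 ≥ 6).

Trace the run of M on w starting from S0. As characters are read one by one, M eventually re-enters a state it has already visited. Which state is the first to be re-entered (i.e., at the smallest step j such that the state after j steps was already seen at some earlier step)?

Run of M on w = d d d d c d d d:
  step 0: S0  (start)
  step 1: S2  (read d: S0→S2)
  step 2: S3  (read d: S2→S3)
  step 3: S2  (read d: S3→S2)   ← first repeat (S2 seen earlier)
  step 4: S3  (read d: S2→S3)
  step 5: S4  (read c: S3→S4)
  step 6: S0  (read d: S4→S0)
  step 7: S2  (read d: S0→S2)
  step 8: S3  (read d: S2→S3)

The earliest repeat is at step j = 3: M is in S2, which it already visited at step i = 1.
The DFA has 6 states, so the proof of the pumping lemma guarantees a repeated state among the first 6+1 visited; the segment between the two visits is the pumpable y.

S2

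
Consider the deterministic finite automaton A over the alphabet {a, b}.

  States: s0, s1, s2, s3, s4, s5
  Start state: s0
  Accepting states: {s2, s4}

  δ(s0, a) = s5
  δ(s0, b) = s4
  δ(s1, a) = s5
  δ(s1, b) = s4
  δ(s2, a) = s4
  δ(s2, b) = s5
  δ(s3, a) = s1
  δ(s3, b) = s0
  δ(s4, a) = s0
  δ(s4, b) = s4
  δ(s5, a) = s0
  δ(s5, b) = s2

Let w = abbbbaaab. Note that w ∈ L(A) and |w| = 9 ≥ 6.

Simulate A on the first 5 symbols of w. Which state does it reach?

s5

Run of A on the first 5 characters of w = a b b b b:
  step 0: s0  (start)
  step 1: s5  (read a: s0→s5)
  step 2: s2  (read b: s5→s2)
  step 3: s5  (read b: s2→s5)
  step 4: s2  (read b: s5→s2)
  step 5: s5  (read b: s2→s5)

After reading 5 characters, A is in state s5.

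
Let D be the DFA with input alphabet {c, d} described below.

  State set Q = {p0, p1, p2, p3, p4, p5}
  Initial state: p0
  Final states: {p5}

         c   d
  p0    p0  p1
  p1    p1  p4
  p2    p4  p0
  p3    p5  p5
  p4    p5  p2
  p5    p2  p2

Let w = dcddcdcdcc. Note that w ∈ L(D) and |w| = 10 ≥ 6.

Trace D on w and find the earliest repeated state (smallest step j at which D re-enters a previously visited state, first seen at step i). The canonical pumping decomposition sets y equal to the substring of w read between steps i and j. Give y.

c

Run of D on w = d c d d c d c d c c:
  step 0: p0  (start)
  step 1: p1  (read d: p0→p1)
  step 2: p1  (read c: p1→p1)   ← first repeat (p1 seen earlier)
  step 3: p4  (read d: p1→p4)
  step 4: p2  (read d: p4→p2)
  step 5: p4  (read c: p2→p4)
  step 6: p2  (read d: p4→p2)
  step 7: p4  (read c: p2→p4)
  step 8: p2  (read d: p4→p2)
  step 9: p4  (read c: p2→p4)
  step 10: p5  (read c: p4→p5)

So i = 1, j = 2, giving x = w[0:1] = d, y = w[1:2] = c, z = w[2:10] = ddcdcdcc.
Check: |xy| = 2 ≤ 6 and |y| = 1 ≥ 1. Reading y takes D from p1 back to p1, so every xyⁱz is accepted.
Since D has 6 states, any run of length ≥ 6 visits 6+1 states, so by pigeonhole some state repeats within the first 6 steps — that repeat gives the pumpable loop.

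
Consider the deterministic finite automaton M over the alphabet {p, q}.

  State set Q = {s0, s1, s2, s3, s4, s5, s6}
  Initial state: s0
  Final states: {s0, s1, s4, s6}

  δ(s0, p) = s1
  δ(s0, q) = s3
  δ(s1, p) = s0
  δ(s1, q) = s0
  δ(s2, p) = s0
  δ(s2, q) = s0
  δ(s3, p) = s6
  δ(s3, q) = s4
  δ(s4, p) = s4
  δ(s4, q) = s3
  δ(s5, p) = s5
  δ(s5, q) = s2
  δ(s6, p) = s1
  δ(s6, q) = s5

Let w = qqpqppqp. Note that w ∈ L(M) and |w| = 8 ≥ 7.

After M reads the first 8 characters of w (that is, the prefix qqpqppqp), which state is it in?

s1

State sequence: s0 -q-> s3 -q-> s4 -p-> s4 -q-> s3 -p-> s6 -p-> s1 -q-> s0 -p-> s1

After reading 8 characters, M is in state s1.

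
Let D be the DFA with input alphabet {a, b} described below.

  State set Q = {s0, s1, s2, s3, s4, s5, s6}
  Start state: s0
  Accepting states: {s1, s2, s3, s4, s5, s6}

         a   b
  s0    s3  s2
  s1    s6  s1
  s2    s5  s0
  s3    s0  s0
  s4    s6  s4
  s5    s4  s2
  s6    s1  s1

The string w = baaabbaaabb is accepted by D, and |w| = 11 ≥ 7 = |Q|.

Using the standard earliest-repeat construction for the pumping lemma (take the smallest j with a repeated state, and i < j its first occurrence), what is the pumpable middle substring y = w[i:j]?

Run of D on w = b a a a b b a a a b b:
  step 0: s0  (start)
  step 1: s2  (read b: s0→s2)
  step 2: s5  (read a: s2→s5)
  step 3: s4  (read a: s5→s4)
  step 4: s6  (read a: s4→s6)
  step 5: s1  (read b: s6→s1)
  step 6: s1  (read b: s1→s1)   ← first repeat (s1 seen earlier)
  step 7: s6  (read a: s1→s6)
  step 8: s1  (read a: s6→s1)
  step 9: s6  (read a: s1→s6)
  step 10: s1  (read b: s6→s1)
  step 11: s1  (read b: s1→s1)

So i = 5, j = 6, giving x = w[0:5] = baaab, y = w[5:6] = b, z = w[6:11] = aaabb.
Check: |xy| = 6 ≤ 7 and |y| = 1 ≥ 1. Reading y takes D from s1 back to s1, so every xyⁱz is accepted.

b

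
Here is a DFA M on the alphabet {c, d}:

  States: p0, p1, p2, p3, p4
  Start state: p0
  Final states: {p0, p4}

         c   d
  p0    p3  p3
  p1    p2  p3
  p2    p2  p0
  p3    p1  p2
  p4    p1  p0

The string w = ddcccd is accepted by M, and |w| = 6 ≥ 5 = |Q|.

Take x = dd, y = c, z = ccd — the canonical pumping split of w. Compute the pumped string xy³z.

xy^3z = dd·c·c·c·ccd = ddcccccd.
Reading y = c takes M from p2 back to p2, so after x·y·y·y the machine is still in p2, and z then leads to the accepting state p0. Hence ddcccccd ∈ L(M).

ddcccccd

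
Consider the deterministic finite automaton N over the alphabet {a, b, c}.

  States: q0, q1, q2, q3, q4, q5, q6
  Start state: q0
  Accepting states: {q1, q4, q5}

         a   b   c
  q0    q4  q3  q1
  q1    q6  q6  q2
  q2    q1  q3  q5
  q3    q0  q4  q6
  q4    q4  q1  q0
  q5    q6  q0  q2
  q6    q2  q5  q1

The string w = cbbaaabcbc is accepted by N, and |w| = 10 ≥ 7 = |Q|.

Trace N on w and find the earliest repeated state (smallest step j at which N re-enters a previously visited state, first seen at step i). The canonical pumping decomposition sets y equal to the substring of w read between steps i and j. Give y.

ba

Run of N on w = c b b a a a b c b c:
  step 0: q0  (start)
  step 1: q1  (read c: q0→q1)
  step 2: q6  (read b: q1→q6)
  step 3: q5  (read b: q6→q5)
  step 4: q6  (read a: q5→q6)   ← first repeat (q6 seen earlier)
  step 5: q2  (read a: q6→q2)
  step 6: q1  (read a: q2→q1)
  step 7: q6  (read b: q1→q6)
  step 8: q1  (read c: q6→q1)
  step 9: q6  (read b: q1→q6)
  step 10: q1  (read c: q6→q1)

So i = 2, j = 4, giving x = w[0:2] = cb, y = w[2:4] = ba, z = w[4:10] = aabcbc.
Check: |xy| = 4 ≤ 7 and |y| = 2 ≥ 1. Reading y takes N from q6 back to q6, so every xyⁱz is accepted.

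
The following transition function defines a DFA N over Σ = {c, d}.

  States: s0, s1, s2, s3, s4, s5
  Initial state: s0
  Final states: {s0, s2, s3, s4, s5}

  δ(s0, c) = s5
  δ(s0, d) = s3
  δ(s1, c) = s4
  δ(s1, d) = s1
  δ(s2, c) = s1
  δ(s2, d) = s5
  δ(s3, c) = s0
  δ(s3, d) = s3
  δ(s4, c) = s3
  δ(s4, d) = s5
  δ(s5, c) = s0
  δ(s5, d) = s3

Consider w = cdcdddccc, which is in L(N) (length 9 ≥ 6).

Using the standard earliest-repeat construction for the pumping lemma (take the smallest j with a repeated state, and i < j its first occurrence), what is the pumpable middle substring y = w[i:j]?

cdc

State sequence: s0 -c-> s5 -d-> s3 -c-> s0 -d-> s3 -d-> s3 -d-> s3 -c-> s0 -c-> s5 -c-> s0
First repeat at step 3: s0 was already visited.

So i = 0, j = 3, giving x = w[0:0] = ε, y = w[0:3] = cdc, z = w[3:9] = dddccc.
Check: |xy| = 3 ≤ 6 and |y| = 3 ≥ 1. Reading y takes N from s0 back to s0, so every xyⁱz is accepted.
With |Q| = 6, pigeonhole forces a state repeat no later than step 6; the substring read between the first and second visits to that state can be pumped.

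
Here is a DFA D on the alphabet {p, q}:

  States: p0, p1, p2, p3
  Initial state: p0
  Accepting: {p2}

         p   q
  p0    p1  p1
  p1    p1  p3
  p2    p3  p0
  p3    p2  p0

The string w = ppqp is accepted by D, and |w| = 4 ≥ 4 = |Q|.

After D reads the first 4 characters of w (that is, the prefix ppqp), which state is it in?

State sequence: p0 -p-> p1 -p-> p1 -q-> p3 -p-> p2

After reading 4 characters, D is in state p2.

p2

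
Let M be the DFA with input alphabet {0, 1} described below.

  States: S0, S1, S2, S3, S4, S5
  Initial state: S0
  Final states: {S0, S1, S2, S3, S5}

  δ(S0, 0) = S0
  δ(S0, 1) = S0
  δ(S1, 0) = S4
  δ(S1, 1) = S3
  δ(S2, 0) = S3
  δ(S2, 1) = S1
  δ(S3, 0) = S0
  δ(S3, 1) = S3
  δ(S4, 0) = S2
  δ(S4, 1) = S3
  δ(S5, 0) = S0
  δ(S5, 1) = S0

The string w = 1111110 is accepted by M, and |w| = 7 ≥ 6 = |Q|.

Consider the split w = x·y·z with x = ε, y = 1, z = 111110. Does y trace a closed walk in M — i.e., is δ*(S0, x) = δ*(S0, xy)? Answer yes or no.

State sequence: S0 -1-> S0

After x (step 0): S0. After xy (step 1): S0.
They match, so y = 1 drives M around a cycle from S0 back to itself; pumping y any number of times keeps M in S0 before reading z, and xyⁱz ∈ L(M) for every i ≥ 0.

yes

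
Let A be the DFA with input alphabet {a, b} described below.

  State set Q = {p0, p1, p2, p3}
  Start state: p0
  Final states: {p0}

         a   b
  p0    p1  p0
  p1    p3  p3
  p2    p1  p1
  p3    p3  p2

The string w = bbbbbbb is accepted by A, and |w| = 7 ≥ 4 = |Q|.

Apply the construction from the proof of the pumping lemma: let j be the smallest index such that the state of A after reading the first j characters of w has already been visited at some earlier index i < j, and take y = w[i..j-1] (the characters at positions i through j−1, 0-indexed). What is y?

State sequence: p0 -b-> p0 -b-> p0 -b-> p0 -b-> p0 -b-> p0 -b-> p0 -b-> p0
First repeat at step 1: p0 was already visited.

So i = 0, j = 1, giving x = w[0:0] = ε, y = w[0:1] = b, z = w[1:7] = bbbbbb.
Check: |xy| = 1 ≤ 4 and |y| = 1 ≥ 1. Reading y takes A from p0 back to p0, so every xyⁱz is accepted.
Since A has 4 states, any run of length ≥ 4 visits 4+1 states, so by pigeonhole some state repeats within the first 4 steps — that repeat gives the pumpable loop.

b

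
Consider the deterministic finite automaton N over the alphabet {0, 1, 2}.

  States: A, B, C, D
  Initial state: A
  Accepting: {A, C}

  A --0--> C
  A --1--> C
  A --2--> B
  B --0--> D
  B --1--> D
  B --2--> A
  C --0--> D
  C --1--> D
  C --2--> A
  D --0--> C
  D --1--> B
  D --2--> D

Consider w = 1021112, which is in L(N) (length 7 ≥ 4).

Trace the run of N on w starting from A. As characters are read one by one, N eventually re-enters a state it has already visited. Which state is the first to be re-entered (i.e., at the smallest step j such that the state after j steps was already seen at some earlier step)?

D

Run of N on w = 1 0 2 1 1 1 2:
  step 0: A  (start)
  step 1: C  (read 1: A→C)
  step 2: D  (read 0: C→D)
  step 3: D  (read 2: D→D)   ← first repeat (D seen earlier)
  step 4: B  (read 1: D→B)
  step 5: D  (read 1: B→D)
  step 6: B  (read 1: D→B)
  step 7: A  (read 2: B→A)

The earliest repeat is at step j = 3: N is in D, which it already visited at step i = 2.
Pumping length from the standard proof: p = 4 (the number of states). The repeated state found above gives |xy| = j ≤ 4 and |y| = j − i ≥ 1.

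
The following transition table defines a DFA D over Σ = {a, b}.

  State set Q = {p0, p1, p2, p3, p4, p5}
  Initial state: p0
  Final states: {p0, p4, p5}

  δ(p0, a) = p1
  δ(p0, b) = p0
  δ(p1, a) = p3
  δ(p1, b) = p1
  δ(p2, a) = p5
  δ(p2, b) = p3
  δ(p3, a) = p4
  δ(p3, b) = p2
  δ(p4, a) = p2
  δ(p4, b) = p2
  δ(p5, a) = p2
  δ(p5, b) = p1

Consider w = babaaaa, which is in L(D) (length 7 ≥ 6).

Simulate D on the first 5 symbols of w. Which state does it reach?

Run of D on the first 5 characters of w = b a b a a:
  step 0: p0  (start)
  step 1: p0  (read b: p0→p0)
  step 2: p1  (read a: p0→p1)
  step 3: p1  (read b: p1→p1)
  step 4: p3  (read a: p1→p3)
  step 5: p4  (read a: p3→p4)

After reading 5 characters, D is in state p4.

p4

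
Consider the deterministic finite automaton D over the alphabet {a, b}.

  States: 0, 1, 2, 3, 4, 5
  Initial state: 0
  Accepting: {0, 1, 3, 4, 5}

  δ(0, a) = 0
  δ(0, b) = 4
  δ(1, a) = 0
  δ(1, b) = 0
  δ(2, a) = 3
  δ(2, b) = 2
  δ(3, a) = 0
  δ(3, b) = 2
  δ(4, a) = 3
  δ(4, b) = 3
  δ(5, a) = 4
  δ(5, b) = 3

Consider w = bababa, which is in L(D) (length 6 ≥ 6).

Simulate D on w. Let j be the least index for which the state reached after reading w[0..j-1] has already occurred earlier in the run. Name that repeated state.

3

Run of D on w = b a b a b a:
  step 0: 0  (start)
  step 1: 4  (read b: 0→4)
  step 2: 3  (read a: 4→3)
  step 3: 2  (read b: 3→2)
  step 4: 3  (read a: 2→3)   ← first repeat (3 seen earlier)
  step 5: 2  (read b: 3→2)
  step 6: 3  (read a: 2→3)

The earliest repeat is at step j = 4: D is in 3, which it already visited at step i = 2.
Since D has 6 states, any run of length ≥ 6 visits 6+1 states, so by pigeonhole some state repeats within the first 6 steps — that repeat gives the pumpable loop.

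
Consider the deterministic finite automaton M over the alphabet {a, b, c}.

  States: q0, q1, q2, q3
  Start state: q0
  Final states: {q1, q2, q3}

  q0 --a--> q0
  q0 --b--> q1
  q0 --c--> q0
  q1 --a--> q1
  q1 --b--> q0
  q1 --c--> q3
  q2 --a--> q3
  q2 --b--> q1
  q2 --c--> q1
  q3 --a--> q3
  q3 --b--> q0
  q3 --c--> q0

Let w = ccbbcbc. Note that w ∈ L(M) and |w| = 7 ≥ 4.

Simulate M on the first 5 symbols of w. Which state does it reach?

State sequence: q0 -c-> q0 -c-> q0 -b-> q1 -b-> q0 -c-> q0

After reading 5 characters, M is in state q0.
(This kind of state-tracing is the core of the pumping-lemma construction: with 4 states, pigeonhole forces a repeat within the first 4 steps.)

q0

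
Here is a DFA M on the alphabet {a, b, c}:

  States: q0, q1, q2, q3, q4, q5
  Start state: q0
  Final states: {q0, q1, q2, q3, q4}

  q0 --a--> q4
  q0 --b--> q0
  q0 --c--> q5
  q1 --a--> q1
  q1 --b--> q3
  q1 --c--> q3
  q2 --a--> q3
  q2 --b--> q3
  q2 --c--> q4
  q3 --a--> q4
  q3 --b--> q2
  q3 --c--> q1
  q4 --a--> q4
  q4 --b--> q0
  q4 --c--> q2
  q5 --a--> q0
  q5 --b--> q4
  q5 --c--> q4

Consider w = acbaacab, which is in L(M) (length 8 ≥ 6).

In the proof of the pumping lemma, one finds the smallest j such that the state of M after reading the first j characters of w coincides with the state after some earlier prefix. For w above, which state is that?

Run of M on w = a c b a a c a b:
  step 0: q0  (start)
  step 1: q4  (read a: q0→q4)
  step 2: q2  (read c: q4→q2)
  step 3: q3  (read b: q2→q3)
  step 4: q4  (read a: q3→q4)   ← first repeat (q4 seen earlier)
  step 5: q4  (read a: q4→q4)
  step 6: q2  (read c: q4→q2)
  step 7: q3  (read a: q2→q3)
  step 8: q2  (read b: q3→q2)

The earliest repeat is at step j = 4: M is in q4, which it already visited at step i = 1.
Pumping length from the standard proof: p = 6 (the number of states). The repeated state found above gives |xy| = j ≤ 6 and |y| = j − i ≥ 1.

q4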